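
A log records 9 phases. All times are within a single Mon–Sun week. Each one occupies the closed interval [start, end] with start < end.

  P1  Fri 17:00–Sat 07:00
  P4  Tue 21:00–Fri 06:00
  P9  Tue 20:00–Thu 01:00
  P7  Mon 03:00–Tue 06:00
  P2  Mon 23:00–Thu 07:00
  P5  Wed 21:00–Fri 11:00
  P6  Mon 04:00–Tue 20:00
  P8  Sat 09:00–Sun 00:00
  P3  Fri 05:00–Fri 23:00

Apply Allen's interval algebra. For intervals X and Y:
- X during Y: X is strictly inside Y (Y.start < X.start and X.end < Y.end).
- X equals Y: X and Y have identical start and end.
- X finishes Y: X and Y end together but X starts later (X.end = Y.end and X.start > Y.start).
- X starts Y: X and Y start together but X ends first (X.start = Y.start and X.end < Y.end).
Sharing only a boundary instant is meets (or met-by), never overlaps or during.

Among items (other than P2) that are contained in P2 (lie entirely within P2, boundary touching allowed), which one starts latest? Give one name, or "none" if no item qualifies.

Target P2 = [Mon 23:00, Thu 07:00].
P1 [Fri 17:00, Sat 07:00] → after → excluded.
P3 [Fri 05:00, Fri 23:00] → after → excluded.
P4 [Tue 21:00, Fri 06:00] → overlapped-by → excluded.
P5 [Wed 21:00, Fri 11:00] → overlapped-by → excluded.
P6 [Mon 04:00, Tue 20:00] → overlaps → excluded.
P7 [Mon 03:00, Tue 06:00] → overlaps → excluded.
P8 [Sat 09:00, Sun 00:00] → after → excluded.
P9 [Tue 20:00, Thu 01:00] → during → candidate.
Among candidates, latest start is Tue 20:00 → P9.

P9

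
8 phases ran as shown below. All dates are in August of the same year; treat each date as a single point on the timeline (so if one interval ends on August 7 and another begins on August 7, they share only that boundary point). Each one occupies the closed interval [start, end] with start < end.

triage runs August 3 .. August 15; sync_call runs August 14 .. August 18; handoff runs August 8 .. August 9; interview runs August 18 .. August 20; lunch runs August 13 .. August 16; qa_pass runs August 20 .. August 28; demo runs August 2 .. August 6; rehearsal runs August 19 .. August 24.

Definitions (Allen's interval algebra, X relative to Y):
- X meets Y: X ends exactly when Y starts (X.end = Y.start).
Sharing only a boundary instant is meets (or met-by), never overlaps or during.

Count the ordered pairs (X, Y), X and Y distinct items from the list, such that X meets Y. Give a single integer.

Checking all 56 ordered pairs for relation 'meets'; matching pairs in alphabetical order:
(interview, qa_pass): interview meets qa_pass ✓
(sync_call, interview): sync_call meets interview ✓
Count: 2.

2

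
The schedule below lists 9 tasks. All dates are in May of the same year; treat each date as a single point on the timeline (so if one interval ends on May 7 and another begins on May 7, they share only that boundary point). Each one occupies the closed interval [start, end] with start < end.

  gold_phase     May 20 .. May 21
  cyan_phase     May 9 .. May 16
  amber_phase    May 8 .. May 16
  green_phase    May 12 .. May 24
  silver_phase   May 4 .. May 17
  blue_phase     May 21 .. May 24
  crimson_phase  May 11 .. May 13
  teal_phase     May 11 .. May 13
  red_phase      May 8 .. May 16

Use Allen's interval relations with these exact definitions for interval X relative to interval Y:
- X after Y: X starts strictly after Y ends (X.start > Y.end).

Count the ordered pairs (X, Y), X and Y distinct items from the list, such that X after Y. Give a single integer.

Checking all 72 ordered pairs for relation 'after'; matching pairs in alphabetical order:
(blue_phase, amber_phase): blue_phase after amber_phase ✓
(blue_phase, crimson_phase): blue_phase after crimson_phase ✓
(blue_phase, cyan_phase): blue_phase after cyan_phase ✓
(blue_phase, red_phase): blue_phase after red_phase ✓
(blue_phase, silver_phase): blue_phase after silver_phase ✓
(blue_phase, teal_phase): blue_phase after teal_phase ✓
(gold_phase, amber_phase): gold_phase after amber_phase ✓
(gold_phase, crimson_phase): gold_phase after crimson_phase ✓
(gold_phase, cyan_phase): gold_phase after cyan_phase ✓
(gold_phase, red_phase): gold_phase after red_phase ✓
(gold_phase, silver_phase): gold_phase after silver_phase ✓
(gold_phase, teal_phase): gold_phase after teal_phase ✓
Count: 12.

12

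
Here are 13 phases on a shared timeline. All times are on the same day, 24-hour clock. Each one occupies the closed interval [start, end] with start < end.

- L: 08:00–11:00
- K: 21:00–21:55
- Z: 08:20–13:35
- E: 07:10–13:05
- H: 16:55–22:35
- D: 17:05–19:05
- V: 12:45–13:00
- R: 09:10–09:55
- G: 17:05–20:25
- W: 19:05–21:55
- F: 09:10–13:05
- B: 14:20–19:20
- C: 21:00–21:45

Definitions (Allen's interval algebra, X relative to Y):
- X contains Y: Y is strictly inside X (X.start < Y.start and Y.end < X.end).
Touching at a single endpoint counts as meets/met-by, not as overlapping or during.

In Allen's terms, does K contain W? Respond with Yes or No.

K = [21:00, 21:55], W = [19:05, 21:55].
Actual relation of K to W: finishes.
Asked whether 'contains' holds → No.

No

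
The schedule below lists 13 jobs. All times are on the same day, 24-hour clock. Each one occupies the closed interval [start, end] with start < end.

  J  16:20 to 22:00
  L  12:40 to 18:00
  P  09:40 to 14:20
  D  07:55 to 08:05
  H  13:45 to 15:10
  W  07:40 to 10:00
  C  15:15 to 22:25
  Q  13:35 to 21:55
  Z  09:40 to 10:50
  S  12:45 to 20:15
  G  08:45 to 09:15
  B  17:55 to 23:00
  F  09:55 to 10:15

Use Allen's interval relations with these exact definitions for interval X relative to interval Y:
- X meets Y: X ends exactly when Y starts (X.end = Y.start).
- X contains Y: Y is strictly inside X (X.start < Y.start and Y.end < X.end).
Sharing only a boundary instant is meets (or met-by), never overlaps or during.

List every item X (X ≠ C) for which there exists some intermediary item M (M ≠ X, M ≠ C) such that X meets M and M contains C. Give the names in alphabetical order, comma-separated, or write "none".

none

Target C = [15:15, 22:25].
Intermediaries M with M contains C: none.
Union: none.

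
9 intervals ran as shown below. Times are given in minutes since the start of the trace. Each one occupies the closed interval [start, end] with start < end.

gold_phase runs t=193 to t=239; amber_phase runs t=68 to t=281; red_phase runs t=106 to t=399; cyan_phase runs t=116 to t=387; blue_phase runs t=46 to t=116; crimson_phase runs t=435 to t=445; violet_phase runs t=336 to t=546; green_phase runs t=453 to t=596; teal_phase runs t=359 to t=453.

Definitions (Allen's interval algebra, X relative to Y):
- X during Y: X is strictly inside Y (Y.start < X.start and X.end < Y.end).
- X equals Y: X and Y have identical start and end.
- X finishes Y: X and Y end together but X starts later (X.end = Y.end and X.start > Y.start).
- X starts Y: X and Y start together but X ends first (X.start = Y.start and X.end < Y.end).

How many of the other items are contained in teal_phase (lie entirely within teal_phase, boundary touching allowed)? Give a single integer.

1

Target teal_phase = [t=359, t=453].
amber_phase [t=68, t=281] → before → no.
blue_phase [t=46, t=116] → before → no.
crimson_phase [t=435, t=445] → during → counts.
cyan_phase [t=116, t=387] → overlaps → no.
gold_phase [t=193, t=239] → before → no.
green_phase [t=453, t=596] → met-by → no.
red_phase [t=106, t=399] → overlaps → no.
violet_phase [t=336, t=546] → contains → no.
Total: 1.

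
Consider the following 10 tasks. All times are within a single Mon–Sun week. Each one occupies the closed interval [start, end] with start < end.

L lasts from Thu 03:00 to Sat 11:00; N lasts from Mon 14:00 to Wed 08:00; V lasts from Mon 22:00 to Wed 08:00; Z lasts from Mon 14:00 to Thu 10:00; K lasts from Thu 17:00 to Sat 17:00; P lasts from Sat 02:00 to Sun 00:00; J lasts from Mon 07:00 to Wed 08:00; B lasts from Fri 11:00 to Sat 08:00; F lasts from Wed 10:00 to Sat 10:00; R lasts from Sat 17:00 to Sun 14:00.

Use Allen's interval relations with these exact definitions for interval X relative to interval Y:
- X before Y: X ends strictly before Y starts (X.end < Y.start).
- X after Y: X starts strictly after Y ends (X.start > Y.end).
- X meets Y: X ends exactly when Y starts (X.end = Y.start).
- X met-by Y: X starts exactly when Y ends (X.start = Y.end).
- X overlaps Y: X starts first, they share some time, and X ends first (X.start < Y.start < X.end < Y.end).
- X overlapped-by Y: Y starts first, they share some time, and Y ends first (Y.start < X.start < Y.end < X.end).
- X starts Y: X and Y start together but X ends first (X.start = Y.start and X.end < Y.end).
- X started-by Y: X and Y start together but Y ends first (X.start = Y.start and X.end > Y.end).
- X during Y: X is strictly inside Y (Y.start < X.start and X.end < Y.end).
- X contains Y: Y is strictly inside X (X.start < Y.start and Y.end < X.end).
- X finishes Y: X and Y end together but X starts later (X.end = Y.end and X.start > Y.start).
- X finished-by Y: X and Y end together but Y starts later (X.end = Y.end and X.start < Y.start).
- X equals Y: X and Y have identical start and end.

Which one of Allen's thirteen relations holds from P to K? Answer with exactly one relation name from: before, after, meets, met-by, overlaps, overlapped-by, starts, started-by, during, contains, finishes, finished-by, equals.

P = [Sat 02:00, Sun 00:00]; K = [Thu 17:00, Sat 17:00].
Compare endpoints: P.start > K.start, P.start < K.end, P.end > K.start, P.end > K.end.
That pattern is 'overlapped-by'.

overlapped-by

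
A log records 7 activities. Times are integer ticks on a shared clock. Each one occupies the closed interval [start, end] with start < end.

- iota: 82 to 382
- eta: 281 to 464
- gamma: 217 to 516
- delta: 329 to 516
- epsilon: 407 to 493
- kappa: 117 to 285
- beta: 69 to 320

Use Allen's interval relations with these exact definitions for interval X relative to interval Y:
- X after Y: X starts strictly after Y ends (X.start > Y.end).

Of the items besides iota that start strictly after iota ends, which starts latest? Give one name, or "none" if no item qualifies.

Target iota = [82, 382].
beta [69, 320] → overlaps → excluded.
delta [329, 516] → overlapped-by → excluded.
epsilon [407, 493] → after → candidate.
eta [281, 464] → overlapped-by → excluded.
gamma [217, 516] → overlapped-by → excluded.
kappa [117, 285] → during → excluded.
Among candidates, latest start is 407 → epsilon.

epsilon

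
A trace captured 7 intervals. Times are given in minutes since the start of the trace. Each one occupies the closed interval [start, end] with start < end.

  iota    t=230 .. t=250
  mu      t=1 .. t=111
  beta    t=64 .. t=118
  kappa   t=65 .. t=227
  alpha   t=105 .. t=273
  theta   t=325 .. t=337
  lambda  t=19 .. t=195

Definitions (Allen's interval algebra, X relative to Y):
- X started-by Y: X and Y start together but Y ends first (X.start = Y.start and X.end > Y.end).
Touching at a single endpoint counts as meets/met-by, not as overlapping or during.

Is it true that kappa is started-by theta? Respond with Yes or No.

kappa = [t=65, t=227], theta = [t=325, t=337].
Actual relation of kappa to theta: before.
Asked whether 'started-by' holds → No.

No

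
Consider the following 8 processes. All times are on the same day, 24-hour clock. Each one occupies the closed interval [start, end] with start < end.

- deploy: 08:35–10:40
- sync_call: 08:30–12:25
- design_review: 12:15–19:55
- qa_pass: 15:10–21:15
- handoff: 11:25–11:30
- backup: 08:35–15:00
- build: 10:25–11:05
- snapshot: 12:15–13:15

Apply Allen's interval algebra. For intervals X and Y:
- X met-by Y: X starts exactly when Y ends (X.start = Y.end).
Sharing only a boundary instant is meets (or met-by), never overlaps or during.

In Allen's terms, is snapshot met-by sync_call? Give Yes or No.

snapshot = [12:15, 13:15], sync_call = [08:30, 12:25].
Actual relation of snapshot to sync_call: overlapped-by.
Asked whether 'met-by' holds → No.

No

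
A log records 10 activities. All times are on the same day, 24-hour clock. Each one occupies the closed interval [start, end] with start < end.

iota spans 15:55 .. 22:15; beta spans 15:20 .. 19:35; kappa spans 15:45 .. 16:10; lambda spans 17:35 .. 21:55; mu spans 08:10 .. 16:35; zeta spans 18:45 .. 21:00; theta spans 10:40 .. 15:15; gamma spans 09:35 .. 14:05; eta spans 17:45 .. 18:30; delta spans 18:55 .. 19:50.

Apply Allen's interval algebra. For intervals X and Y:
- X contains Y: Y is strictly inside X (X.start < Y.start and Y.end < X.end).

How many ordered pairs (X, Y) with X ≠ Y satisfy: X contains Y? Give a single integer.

Checking all 90 ordered pairs for relation 'contains'; matching pairs in alphabetical order:
(beta, eta): beta contains eta ✓
(beta, kappa): beta contains kappa ✓
(iota, delta): iota contains delta ✓
(iota, eta): iota contains eta ✓
(iota, lambda): iota contains lambda ✓
(iota, zeta): iota contains zeta ✓
(lambda, delta): lambda contains delta ✓
(lambda, eta): lambda contains eta ✓
(lambda, zeta): lambda contains zeta ✓
(mu, gamma): mu contains gamma ✓
(mu, kappa): mu contains kappa ✓
(mu, theta): mu contains theta ✓
(zeta, delta): zeta contains delta ✓
Count: 13.

13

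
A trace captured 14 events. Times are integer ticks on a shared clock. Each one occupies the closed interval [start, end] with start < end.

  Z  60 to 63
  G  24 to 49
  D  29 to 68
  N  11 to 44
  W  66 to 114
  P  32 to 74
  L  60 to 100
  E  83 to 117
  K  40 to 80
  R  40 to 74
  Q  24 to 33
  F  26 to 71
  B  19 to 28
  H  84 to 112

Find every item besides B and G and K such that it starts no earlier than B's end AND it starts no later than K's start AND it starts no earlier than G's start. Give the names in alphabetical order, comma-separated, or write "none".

D, P, R

Conditions: its start is no earlier than B's end (X.start >= 28) AND its start is no later than K's start (X.start <= 40) AND its start is no earlier than G's start (X.start >= 24).
D: start 29 >= 28? ✓; start 29 <= 40? ✓; start 29 >= 24? ✓ → yes.
E: start 83 >= 28? ✓; start 83 <= 40? ✗; start 83 >= 24? ✓ → no.
F: start 26 >= 28? ✗; start 26 <= 40? ✓; start 26 >= 24? ✓ → no.
H: start 84 >= 28? ✓; start 84 <= 40? ✗; start 84 >= 24? ✓ → no.
L: start 60 >= 28? ✓; start 60 <= 40? ✗; start 60 >= 24? ✓ → no.
N: start 11 >= 28? ✗; start 11 <= 40? ✓; start 11 >= 24? ✗ → no.
P: start 32 >= 28? ✓; start 32 <= 40? ✓; start 32 >= 24? ✓ → yes.
Q: start 24 >= 28? ✗; start 24 <= 40? ✓; start 24 >= 24? ✓ → no.
R: start 40 >= 28? ✓; start 40 <= 40? ✓; start 40 >= 24? ✓ → yes.
W: start 66 >= 28? ✓; start 66 <= 40? ✗; start 66 >= 24? ✓ → no.
Z: start 60 >= 28? ✓; start 60 <= 40? ✗; start 60 >= 24? ✓ → no.
Result: D, P, R.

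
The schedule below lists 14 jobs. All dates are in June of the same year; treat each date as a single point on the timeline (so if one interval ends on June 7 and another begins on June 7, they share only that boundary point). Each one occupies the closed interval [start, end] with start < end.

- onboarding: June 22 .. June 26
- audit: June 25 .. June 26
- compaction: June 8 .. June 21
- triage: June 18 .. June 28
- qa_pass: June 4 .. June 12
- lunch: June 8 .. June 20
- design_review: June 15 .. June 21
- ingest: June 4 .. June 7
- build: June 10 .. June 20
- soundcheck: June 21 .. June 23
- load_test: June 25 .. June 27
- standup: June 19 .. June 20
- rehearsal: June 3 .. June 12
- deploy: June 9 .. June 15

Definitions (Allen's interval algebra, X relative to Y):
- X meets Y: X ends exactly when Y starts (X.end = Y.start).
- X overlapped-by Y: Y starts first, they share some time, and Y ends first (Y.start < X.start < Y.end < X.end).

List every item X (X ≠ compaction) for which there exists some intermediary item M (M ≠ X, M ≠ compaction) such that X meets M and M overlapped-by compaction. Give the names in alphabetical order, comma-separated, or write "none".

Target compaction = [June 8, June 21].
Intermediaries M with M overlapped-by compaction: triage.
Via triage — items with X meets triage: none.
Union: none.

none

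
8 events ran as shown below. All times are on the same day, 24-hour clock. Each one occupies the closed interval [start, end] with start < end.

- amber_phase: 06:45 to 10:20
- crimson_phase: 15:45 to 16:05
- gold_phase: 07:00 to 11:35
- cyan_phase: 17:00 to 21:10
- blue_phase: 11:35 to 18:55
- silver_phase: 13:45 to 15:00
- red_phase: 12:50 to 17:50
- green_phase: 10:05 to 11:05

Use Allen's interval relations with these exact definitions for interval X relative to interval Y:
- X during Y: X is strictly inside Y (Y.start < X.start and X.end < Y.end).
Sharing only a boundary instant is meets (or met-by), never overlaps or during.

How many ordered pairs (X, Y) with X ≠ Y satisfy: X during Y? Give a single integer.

6

Checking all 56 ordered pairs for relation 'during'; matching pairs in alphabetical order:
(crimson_phase, blue_phase): crimson_phase during blue_phase ✓
(crimson_phase, red_phase): crimson_phase during red_phase ✓
(green_phase, gold_phase): green_phase during gold_phase ✓
(red_phase, blue_phase): red_phase during blue_phase ✓
(silver_phase, blue_phase): silver_phase during blue_phase ✓
(silver_phase, red_phase): silver_phase during red_phase ✓
Count: 6.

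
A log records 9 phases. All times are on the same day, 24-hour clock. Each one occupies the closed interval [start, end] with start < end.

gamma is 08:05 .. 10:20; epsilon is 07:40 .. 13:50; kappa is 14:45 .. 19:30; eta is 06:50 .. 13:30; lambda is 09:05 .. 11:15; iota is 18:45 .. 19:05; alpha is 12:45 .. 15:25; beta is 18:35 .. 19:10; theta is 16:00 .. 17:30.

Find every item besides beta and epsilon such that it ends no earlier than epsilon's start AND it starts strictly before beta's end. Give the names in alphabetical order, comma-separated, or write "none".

Conditions: its end is no earlier than epsilon's start (X.end >= 07:40) AND its start is strictly before beta's end (X.start < 19:10).
alpha: end 15:25 >= 07:40? ✓; start 12:45 < 19:10? ✓ → yes.
eta: end 13:30 >= 07:40? ✓; start 06:50 < 19:10? ✓ → yes.
gamma: end 10:20 >= 07:40? ✓; start 08:05 < 19:10? ✓ → yes.
iota: end 19:05 >= 07:40? ✓; start 18:45 < 19:10? ✓ → yes.
kappa: end 19:30 >= 07:40? ✓; start 14:45 < 19:10? ✓ → yes.
lambda: end 11:15 >= 07:40? ✓; start 09:05 < 19:10? ✓ → yes.
theta: end 17:30 >= 07:40? ✓; start 16:00 < 19:10? ✓ → yes.
Result: alpha, eta, gamma, iota, kappa, lambda, theta.

alpha, eta, gamma, iota, kappa, lambda, theta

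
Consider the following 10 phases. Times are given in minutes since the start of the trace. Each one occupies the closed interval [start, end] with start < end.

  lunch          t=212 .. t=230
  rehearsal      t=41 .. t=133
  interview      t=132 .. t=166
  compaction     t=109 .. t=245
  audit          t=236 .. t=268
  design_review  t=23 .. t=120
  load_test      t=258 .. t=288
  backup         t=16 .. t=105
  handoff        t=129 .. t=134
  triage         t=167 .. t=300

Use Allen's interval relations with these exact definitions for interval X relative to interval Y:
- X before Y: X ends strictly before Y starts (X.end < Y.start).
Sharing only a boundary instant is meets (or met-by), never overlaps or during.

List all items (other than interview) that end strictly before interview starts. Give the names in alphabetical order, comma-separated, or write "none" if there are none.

Target interview = [t=132, t=166].
audit [t=236, t=268] → after → no.
backup [t=16, t=105] → before → yes.
compaction [t=109, t=245] → contains → no.
design_review [t=23, t=120] → before → yes.
handoff [t=129, t=134] → overlaps → no.
load_test [t=258, t=288] → after → no.
lunch [t=212, t=230] → after → no.
rehearsal [t=41, t=133] → overlaps → no.
triage [t=167, t=300] → after → no.
Result: backup, design_review.

backup, design_review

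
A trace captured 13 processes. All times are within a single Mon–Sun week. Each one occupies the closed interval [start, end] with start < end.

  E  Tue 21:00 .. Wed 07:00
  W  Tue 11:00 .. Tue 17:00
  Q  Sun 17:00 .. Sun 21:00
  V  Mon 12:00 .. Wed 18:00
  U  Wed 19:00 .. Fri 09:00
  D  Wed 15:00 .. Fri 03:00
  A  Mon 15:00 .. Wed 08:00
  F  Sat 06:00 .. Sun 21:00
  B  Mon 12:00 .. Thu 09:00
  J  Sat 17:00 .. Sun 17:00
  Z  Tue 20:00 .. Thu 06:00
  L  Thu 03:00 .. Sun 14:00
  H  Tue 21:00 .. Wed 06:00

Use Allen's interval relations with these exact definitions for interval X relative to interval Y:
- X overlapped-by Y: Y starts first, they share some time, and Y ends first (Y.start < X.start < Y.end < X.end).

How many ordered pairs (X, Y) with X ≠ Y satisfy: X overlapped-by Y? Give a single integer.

Checking all 156 ordered pairs for relation 'overlapped-by'; matching pairs in alphabetical order:
(D, B): D overlapped-by B ✓
(D, V): D overlapped-by V ✓
(D, Z): D overlapped-by Z ✓
(F, L): F overlapped-by L ✓
(J, L): J overlapped-by L ✓
(L, B): L overlapped-by B ✓
(L, D): L overlapped-by D ✓
(L, U): L overlapped-by U ✓
(L, Z): L overlapped-by Z ✓
(U, B): U overlapped-by B ✓
(U, D): U overlapped-by D ✓
(U, Z): U overlapped-by Z ✓
(Z, A): Z overlapped-by A ✓
(Z, V): Z overlapped-by V ✓
Count: 14.

14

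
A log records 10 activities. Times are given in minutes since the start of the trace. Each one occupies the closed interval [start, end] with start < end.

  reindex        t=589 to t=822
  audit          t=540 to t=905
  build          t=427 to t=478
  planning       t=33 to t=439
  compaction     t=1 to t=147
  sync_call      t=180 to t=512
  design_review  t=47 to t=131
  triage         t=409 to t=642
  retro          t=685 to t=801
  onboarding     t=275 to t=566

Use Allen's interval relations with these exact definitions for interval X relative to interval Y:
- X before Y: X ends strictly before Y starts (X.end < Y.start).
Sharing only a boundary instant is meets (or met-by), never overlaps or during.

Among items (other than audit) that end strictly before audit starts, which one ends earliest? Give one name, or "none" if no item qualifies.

design_review

Target audit = [t=540, t=905].
build [t=427, t=478] → before → candidate.
compaction [t=1, t=147] → before → candidate.
design_review [t=47, t=131] → before → candidate.
onboarding [t=275, t=566] → overlaps → excluded.
planning [t=33, t=439] → before → candidate.
reindex [t=589, t=822] → during → excluded.
retro [t=685, t=801] → during → excluded.
sync_call [t=180, t=512] → before → candidate.
triage [t=409, t=642] → overlaps → excluded.
Among candidates, earliest end is t=131 → design_review.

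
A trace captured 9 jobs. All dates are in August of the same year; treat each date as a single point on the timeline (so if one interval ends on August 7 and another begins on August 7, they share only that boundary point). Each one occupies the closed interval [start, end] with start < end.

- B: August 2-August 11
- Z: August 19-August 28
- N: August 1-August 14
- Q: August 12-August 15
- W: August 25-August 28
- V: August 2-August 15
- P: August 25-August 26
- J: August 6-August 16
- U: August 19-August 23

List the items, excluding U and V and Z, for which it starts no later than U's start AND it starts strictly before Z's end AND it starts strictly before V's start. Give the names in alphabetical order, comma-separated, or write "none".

N

Conditions: its start is no later than U's start (X.start <= August 19) AND its start is strictly before Z's end (X.start < August 28) AND its start is strictly before V's start (X.start < August 2).
B: start August 2 <= August 19? ✓; start August 2 < August 28? ✓; start August 2 < August 2? ✗ → no.
J: start August 6 <= August 19? ✓; start August 6 < August 28? ✓; start August 6 < August 2? ✗ → no.
N: start August 1 <= August 19? ✓; start August 1 < August 28? ✓; start August 1 < August 2? ✓ → yes.
P: start August 25 <= August 19? ✗; start August 25 < August 28? ✓; start August 25 < August 2? ✗ → no.
Q: start August 12 <= August 19? ✓; start August 12 < August 28? ✓; start August 12 < August 2? ✗ → no.
W: start August 25 <= August 19? ✗; start August 25 < August 28? ✓; start August 25 < August 2? ✗ → no.
Result: N.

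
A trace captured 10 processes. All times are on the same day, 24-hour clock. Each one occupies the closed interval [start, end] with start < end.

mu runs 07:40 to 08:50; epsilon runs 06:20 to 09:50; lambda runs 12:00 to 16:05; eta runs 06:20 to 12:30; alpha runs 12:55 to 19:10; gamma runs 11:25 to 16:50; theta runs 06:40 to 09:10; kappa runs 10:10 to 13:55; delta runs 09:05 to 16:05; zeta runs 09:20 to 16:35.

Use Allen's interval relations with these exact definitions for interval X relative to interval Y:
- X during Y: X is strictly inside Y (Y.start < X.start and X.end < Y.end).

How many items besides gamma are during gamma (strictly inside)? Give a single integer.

1

Target gamma = [11:25, 16:50].
alpha [12:55, 19:10] → overlapped-by → no.
delta [09:05, 16:05] → overlaps → no.
epsilon [06:20, 09:50] → before → no.
eta [06:20, 12:30] → overlaps → no.
kappa [10:10, 13:55] → overlaps → no.
lambda [12:00, 16:05] → during → counts.
mu [07:40, 08:50] → before → no.
theta [06:40, 09:10] → before → no.
zeta [09:20, 16:35] → overlaps → no.
Total: 1.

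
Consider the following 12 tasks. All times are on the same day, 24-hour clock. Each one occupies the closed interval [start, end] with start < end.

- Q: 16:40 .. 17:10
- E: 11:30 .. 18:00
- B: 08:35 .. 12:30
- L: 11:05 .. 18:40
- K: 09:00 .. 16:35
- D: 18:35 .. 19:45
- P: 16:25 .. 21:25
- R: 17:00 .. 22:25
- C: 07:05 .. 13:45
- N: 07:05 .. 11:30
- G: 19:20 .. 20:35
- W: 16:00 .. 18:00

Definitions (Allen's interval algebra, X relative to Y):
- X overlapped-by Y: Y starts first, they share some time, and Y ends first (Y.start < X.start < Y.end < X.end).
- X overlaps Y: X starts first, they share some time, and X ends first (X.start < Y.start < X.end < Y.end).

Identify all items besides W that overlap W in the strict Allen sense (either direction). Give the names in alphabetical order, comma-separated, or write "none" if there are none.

Target W = [16:00, 18:00].
B [08:35, 12:30] → before → no.
C [07:05, 13:45] → before → no.
D [18:35, 19:45] → after → no.
E [11:30, 18:00] → finished-by → no.
G [19:20, 20:35] → after → no.
K [09:00, 16:35] → overlaps → yes.
L [11:05, 18:40] → contains → no.
N [07:05, 11:30] → before → no.
P [16:25, 21:25] → overlapped-by → yes.
Q [16:40, 17:10] → during → no.
R [17:00, 22:25] → overlapped-by → yes.
Result: K, P, R.

K, P, R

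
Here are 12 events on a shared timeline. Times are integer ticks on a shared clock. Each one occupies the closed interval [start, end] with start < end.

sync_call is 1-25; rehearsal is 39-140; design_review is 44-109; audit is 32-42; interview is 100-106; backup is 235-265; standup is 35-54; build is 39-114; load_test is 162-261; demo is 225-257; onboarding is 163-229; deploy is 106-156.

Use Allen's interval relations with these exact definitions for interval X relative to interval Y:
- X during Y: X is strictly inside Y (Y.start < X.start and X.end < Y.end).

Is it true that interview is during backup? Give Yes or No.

interview = [100, 106], backup = [235, 265].
Actual relation of interview to backup: before.
Asked whether 'during' holds → No.

No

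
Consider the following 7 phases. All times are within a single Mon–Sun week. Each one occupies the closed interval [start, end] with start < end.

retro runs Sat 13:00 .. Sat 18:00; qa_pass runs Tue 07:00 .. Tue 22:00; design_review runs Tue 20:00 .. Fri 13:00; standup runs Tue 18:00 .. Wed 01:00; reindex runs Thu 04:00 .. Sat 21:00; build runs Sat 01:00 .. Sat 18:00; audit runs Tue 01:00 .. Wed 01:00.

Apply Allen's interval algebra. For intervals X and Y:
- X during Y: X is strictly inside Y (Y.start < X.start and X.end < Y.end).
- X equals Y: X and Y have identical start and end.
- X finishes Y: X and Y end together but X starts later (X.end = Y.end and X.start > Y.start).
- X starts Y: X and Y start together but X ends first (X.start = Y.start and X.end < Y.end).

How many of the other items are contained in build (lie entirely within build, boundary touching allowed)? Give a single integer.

1

Target build = [Sat 01:00, Sat 18:00].
audit [Tue 01:00, Wed 01:00] → before → no.
design_review [Tue 20:00, Fri 13:00] → before → no.
qa_pass [Tue 07:00, Tue 22:00] → before → no.
reindex [Thu 04:00, Sat 21:00] → contains → no.
retro [Sat 13:00, Sat 18:00] → finishes → counts.
standup [Tue 18:00, Wed 01:00] → before → no.
Total: 1.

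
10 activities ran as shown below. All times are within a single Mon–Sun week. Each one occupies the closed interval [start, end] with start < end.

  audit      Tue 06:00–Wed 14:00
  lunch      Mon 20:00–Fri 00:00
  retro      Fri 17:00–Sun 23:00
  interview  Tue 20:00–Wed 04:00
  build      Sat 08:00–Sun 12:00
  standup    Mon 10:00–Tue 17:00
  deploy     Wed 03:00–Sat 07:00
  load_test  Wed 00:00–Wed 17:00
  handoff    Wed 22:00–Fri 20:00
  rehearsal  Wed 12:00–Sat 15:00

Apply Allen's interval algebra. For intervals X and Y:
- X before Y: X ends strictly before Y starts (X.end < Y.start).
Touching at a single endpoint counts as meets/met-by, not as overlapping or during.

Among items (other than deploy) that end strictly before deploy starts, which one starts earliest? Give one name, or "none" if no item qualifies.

standup

Target deploy = [Wed 03:00, Sat 07:00].
audit [Tue 06:00, Wed 14:00] → overlaps → excluded.
build [Sat 08:00, Sun 12:00] → after → excluded.
handoff [Wed 22:00, Fri 20:00] → during → excluded.
interview [Tue 20:00, Wed 04:00] → overlaps → excluded.
load_test [Wed 00:00, Wed 17:00] → overlaps → excluded.
lunch [Mon 20:00, Fri 00:00] → overlaps → excluded.
rehearsal [Wed 12:00, Sat 15:00] → overlapped-by → excluded.
retro [Fri 17:00, Sun 23:00] → overlapped-by → excluded.
standup [Mon 10:00, Tue 17:00] → before → candidate.
Among candidates, earliest start is Mon 10:00 → standup.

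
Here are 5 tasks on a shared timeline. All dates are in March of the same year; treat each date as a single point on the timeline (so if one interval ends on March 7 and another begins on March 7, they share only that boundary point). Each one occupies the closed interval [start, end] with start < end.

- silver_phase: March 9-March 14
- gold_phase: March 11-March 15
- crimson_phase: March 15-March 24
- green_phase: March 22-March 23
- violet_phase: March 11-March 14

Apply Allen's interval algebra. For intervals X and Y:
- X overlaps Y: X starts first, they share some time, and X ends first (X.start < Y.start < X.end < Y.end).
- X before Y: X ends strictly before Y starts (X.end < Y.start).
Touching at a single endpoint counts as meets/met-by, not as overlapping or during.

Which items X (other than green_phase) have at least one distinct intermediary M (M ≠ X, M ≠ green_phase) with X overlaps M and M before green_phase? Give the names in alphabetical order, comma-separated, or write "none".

Target green_phase = [March 22, March 23].
Intermediaries M with M before green_phase: gold_phase, silver_phase, violet_phase.
Via gold_phase — items with X overlaps gold_phase: silver_phase.
Via silver_phase — items with X overlaps silver_phase: none.
Via violet_phase — items with X overlaps violet_phase: none.
Union: silver_phase.

silver_phase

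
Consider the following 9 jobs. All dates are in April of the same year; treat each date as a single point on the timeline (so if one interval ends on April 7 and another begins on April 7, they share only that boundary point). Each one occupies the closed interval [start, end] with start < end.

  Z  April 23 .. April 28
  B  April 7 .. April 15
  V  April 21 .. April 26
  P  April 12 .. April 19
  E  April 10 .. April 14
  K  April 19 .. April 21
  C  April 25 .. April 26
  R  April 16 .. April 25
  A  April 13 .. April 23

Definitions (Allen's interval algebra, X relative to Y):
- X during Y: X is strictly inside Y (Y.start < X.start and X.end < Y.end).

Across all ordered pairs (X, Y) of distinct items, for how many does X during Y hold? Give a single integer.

Checking all 72 ordered pairs for relation 'during'; matching pairs in alphabetical order:
(C, Z): C during Z ✓
(E, B): E during B ✓
(K, A): K during A ✓
(K, R): K during R ✓
Count: 4.

4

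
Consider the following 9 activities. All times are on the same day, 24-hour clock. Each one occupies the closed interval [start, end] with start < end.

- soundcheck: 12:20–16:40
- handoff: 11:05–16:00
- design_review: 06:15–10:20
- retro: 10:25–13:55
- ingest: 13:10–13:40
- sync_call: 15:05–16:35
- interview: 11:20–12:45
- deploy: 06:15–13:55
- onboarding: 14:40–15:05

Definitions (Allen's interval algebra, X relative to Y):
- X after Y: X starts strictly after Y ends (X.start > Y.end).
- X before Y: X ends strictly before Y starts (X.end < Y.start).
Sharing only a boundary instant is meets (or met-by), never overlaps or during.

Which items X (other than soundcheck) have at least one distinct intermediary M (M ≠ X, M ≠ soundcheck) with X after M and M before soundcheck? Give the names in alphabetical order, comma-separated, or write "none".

Target soundcheck = [12:20, 16:40].
Intermediaries M with M before soundcheck: design_review.
Via design_review — items with X after design_review: handoff, ingest, interview, onboarding, retro, sync_call.
Union: handoff, ingest, interview, onboarding, retro, sync_call.

handoff, ingest, interview, onboarding, retro, sync_call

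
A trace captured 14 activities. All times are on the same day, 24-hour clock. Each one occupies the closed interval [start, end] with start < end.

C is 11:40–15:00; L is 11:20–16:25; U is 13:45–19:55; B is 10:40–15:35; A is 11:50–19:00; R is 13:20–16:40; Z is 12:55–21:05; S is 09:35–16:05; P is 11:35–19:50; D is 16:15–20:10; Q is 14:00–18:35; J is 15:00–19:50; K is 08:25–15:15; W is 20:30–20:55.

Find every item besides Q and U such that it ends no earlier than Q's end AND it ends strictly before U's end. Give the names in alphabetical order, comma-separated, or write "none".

A, J, P

Conditions: its end is no earlier than Q's end (X.end >= 18:35) AND its end is strictly before U's end (X.end < 19:55).
A: end 19:00 >= 18:35? ✓; end 19:00 < 19:55? ✓ → yes.
B: end 15:35 >= 18:35? ✗; end 15:35 < 19:55? ✓ → no.
C: end 15:00 >= 18:35? ✗; end 15:00 < 19:55? ✓ → no.
D: end 20:10 >= 18:35? ✓; end 20:10 < 19:55? ✗ → no.
J: end 19:50 >= 18:35? ✓; end 19:50 < 19:55? ✓ → yes.
K: end 15:15 >= 18:35? ✗; end 15:15 < 19:55? ✓ → no.
L: end 16:25 >= 18:35? ✗; end 16:25 < 19:55? ✓ → no.
P: end 19:50 >= 18:35? ✓; end 19:50 < 19:55? ✓ → yes.
R: end 16:40 >= 18:35? ✗; end 16:40 < 19:55? ✓ → no.
S: end 16:05 >= 18:35? ✗; end 16:05 < 19:55? ✓ → no.
W: end 20:55 >= 18:35? ✓; end 20:55 < 19:55? ✗ → no.
Z: end 21:05 >= 18:35? ✓; end 21:05 < 19:55? ✗ → no.
Result: A, J, P.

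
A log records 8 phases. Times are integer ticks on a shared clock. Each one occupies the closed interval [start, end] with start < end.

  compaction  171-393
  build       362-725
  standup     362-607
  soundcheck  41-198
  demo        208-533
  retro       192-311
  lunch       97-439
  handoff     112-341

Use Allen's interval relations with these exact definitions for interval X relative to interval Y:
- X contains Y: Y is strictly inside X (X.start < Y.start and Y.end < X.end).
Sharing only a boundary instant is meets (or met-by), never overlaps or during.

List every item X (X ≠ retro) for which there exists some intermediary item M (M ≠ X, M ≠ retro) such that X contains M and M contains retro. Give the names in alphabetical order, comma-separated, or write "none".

Target retro = [192, 311].
Intermediaries M with M contains retro: compaction, handoff, lunch.
Via compaction — items with X contains compaction: lunch.
Via handoff — items with X contains handoff: lunch.
Via lunch — items with X contains lunch: none.
Union: lunch.

lunch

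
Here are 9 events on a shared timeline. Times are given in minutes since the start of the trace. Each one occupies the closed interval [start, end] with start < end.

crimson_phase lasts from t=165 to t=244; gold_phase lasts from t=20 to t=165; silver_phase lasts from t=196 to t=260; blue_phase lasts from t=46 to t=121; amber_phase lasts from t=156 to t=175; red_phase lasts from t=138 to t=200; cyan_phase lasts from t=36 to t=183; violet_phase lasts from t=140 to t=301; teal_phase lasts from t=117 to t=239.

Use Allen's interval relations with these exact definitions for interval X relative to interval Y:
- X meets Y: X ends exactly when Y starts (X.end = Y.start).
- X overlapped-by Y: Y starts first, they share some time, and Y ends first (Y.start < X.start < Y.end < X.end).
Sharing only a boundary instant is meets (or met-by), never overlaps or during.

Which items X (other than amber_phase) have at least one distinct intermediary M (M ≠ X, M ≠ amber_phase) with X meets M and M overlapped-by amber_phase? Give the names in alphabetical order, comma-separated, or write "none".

gold_phase

Target amber_phase = [t=156, t=175].
Intermediaries M with M overlapped-by amber_phase: crimson_phase.
Via crimson_phase — items with X meets crimson_phase: gold_phase.
Union: gold_phase.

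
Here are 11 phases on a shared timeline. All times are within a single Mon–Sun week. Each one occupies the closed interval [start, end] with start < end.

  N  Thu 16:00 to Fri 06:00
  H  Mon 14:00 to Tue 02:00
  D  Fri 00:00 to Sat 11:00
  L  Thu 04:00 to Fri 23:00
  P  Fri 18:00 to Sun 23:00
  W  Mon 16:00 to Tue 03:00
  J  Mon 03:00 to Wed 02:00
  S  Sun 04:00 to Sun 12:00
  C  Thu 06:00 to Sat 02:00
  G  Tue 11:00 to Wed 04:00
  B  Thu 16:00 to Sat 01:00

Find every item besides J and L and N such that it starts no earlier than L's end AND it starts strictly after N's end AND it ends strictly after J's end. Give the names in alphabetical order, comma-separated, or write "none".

Conditions: its start is no earlier than L's end (X.start >= Fri 23:00) AND its start is strictly after N's end (X.start > Fri 06:00) AND its end is strictly after J's end (X.end > Wed 02:00).
B: start Thu 16:00 >= Fri 23:00? ✗; start Thu 16:00 > Fri 06:00? ✗; end Sat 01:00 > Wed 02:00? ✓ → no.
C: start Thu 06:00 >= Fri 23:00? ✗; start Thu 06:00 > Fri 06:00? ✗; end Sat 02:00 > Wed 02:00? ✓ → no.
D: start Fri 00:00 >= Fri 23:00? ✗; start Fri 00:00 > Fri 06:00? ✗; end Sat 11:00 > Wed 02:00? ✓ → no.
G: start Tue 11:00 >= Fri 23:00? ✗; start Tue 11:00 > Fri 06:00? ✗; end Wed 04:00 > Wed 02:00? ✓ → no.
H: start Mon 14:00 >= Fri 23:00? ✗; start Mon 14:00 > Fri 06:00? ✗; end Tue 02:00 > Wed 02:00? ✗ → no.
P: start Fri 18:00 >= Fri 23:00? ✗; start Fri 18:00 > Fri 06:00? ✓; end Sun 23:00 > Wed 02:00? ✓ → no.
S: start Sun 04:00 >= Fri 23:00? ✓; start Sun 04:00 > Fri 06:00? ✓; end Sun 12:00 > Wed 02:00? ✓ → yes.
W: start Mon 16:00 >= Fri 23:00? ✗; start Mon 16:00 > Fri 06:00? ✗; end Tue 03:00 > Wed 02:00? ✗ → no.
Result: S.

S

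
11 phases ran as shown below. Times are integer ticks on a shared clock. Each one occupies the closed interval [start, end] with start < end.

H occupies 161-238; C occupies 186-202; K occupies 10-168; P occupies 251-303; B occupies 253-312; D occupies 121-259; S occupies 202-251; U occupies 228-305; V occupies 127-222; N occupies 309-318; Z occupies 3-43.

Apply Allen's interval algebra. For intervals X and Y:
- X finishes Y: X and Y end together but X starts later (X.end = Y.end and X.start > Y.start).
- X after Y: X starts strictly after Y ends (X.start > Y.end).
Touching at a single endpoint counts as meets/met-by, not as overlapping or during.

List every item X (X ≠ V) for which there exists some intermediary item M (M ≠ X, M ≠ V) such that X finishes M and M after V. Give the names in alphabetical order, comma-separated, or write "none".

none

Target V = [127, 222].
Intermediaries M with M after V: B, N, P, U.
Via B — items with X finishes B: none.
Via N — items with X finishes N: none.
Via P — items with X finishes P: none.
Via U — items with X finishes U: none.
Union: none.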